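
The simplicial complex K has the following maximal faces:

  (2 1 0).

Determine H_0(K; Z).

K has 3 vertices, 3 edges, 1 triangle.
rank ∂_0 = 0, rank ∂_1 = 2 ⇒ b_0 = 3 − 0 − 2 = 1; all invariant factors of ∂_1 are 1 so no torsion. So H_0 = Z.

H_0 ≅ Z.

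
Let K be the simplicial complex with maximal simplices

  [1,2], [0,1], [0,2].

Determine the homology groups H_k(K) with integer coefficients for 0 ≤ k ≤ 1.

Order the vertices as 0 < 1 < 2. Listing each simplex with vertices in this order, K has dimension 1 with simplices:

  0-simplices (3): [0], [1], [2]
  1-simplices (3): [0,1], [0,2], [1,2]

giving chain groups C_0 ≅ Z^3, C_1 ≅ Z^3.

∂_1: C_1 → C_0 sends each edge [p,q] (with p < q) to q − p. For instance
  ∂[1,2] = [2] − [1].
As a 3×3 matrix over Z this has rank 2, with invariant factors (1,1).

From H_k ≅ ker(∂_k) / im(∂_{k+1}) we obtain:

  H_0: rank C_0 − rank ∂_1 = 3 − 2 = 1, and the invariant factors of ∂_1 are all 1, so H_0 = Z.
  H_1: rank ker ∂_1 − rank ∂_2 = (3 − 2) − 0 = 1, and there is no ∂_2, so H_1 = Z.

As a check, the Euler characteristic is 3 − 3 = 0, which agrees with 1 − 1 = 0.

H_0 = Z,  H_1 = Z.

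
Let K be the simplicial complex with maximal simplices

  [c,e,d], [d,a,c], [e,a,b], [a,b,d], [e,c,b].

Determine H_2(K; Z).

H_2 ≅ 0.

K has 5 vertices, 10 edges, 5 triangles.
rank ∂_2 = 5, rank ∂_3 = 0 ⇒ b_2 = 5 − 5 − 0 = 0. So H_2 = 0.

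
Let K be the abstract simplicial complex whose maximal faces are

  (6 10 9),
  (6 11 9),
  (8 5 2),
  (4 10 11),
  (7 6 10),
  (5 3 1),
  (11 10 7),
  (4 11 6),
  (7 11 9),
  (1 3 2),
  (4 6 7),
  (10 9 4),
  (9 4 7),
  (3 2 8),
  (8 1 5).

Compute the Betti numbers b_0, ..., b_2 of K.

b_0 = 2, b_1 = 1, b_2 = 0.

K has 11 vertices, 25 edges, 15 triangles.
rank ∂_0 = 0, rank ∂_1 = 9 ⇒ b_0 = 11 − 0 − 9 = 2; all invariant factors of ∂_1 are 1 so no torsion. So H_0 = Z^2.
rank ∂_1 = 9, rank ∂_2 = 15 ⇒ b_1 = 25 − 9 − 15 = 1; ∂_2 has invariant factor(s) [2] giving torsion. So H_1 = Z ⊕ Z/2Z.
rank ∂_2 = 15, rank ∂_3 = 0 ⇒ b_2 = 15 − 15 − 0 = 0. So H_2 = 0.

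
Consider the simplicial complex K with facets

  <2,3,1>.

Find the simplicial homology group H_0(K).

Fix the vertex order 1 < 2 < 3 and write every simplex with vertices in increasing order. Then dim K = 2 and the simplices of K are:

  0-simplices (3): [1], [2], [3]
  1-simplices (3): [1,2], [1,3], [2,3]
  2-simplices (1): [1,2,3]

giving chain groups C_0 ≅ Z^3, C_1 ≅ Z^3, C_2 ≅ Z^1.

The boundary map ∂_1: C_1 → C_0 sends each edge [p,q] (with p < q) to q − p. For instance
  ∂[1,2] = [2] − [1].
The 3×3 boundary matrix has rank 2 and Smith normal form diag(1,1).

Boundary ∂_2: C_2 → C_1 maps a triangle to the signed sum of its edges. For instance
  ∂[1,2,3] = [2,3] − [1,3] + [1,2].
The resulting 3×1 matrix has rank 1, and its Smith normal form has invariant factors (1).

Computing H_k = (kernel of ∂_k) / (image of ∂_{k+1}):

  H_0: rank C_0 − rank ∂_1 = 3 − 2 = 1, and the invariant factors of ∂_1 are all 1, so H_0 = Z.

H_0 ≅ Z.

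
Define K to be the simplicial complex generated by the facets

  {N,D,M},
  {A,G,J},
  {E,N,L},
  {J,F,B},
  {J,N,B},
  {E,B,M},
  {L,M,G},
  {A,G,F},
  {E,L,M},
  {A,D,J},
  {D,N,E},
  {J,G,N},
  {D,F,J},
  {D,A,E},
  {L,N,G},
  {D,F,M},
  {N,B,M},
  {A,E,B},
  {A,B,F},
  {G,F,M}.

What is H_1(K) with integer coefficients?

H_1 = Z ⊕ Z/2.

K has 10 vertices, 30 edges, 20 triangles.
rank ∂_1 = 9, rank ∂_2 = 20 ⇒ b_1 = 30 − 9 − 20 = 1; ∂_2 has invariant factor(s) [2] giving torsion. So H_1 ≅ Z ⊕ Z/2.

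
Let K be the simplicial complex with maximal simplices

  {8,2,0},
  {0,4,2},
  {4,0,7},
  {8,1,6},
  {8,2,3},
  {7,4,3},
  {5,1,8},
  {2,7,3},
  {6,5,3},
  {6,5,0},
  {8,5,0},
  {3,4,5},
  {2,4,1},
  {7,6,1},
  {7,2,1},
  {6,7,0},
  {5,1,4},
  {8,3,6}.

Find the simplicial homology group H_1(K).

H_1 = Z ⊕ Z/2Z.

We work with the vertex ordering 0 < 1 < 2 < 3 < 4 < 5 < 6 < 7 < 8. The simplices of K, each written with vertices in increasing order, are:

  0-simplices (9): [0], [1], [2], [3], [4], [5], [6], [7], [8]
  1-simplices (27): (27 of them)
  2-simplices (18): [0,2,4], [0,2,8], [0,4,7], [0,5,6], [0,5,8], [0,6,7], [1,2,4], [1,2,7], [1,4,5], [1,5,8], [1,6,7], [1,6,8], [2,3,7], [2,3,8], [3,4,5], [3,4,7], [3,5,6], [3,6,8]

so the chain groups are C_0 ≅ Z^9, C_1 ≅ Z^27, C_2 ≅ Z^18.

Boundary ∂_1: C_1 → C_0 maps an edge to its endpoints' difference, ∂[p,q] = q − p.
This gives a 9×27 integer matrix of rank 8; reducing to Smith normal form yields diagonal entries (1,1,1,1,1,1,1,1).

∂_2: C_2 → C_1 maps a triangle to the signed sum of its edges. For instance
  ∂[1,4,5] = [4,5] − [1,5] + [1,4],
  ∂[1,6,7] = [6,7] − [1,7] + [1,6].
As a 27×18 matrix over Z this has rank 18, with invariant factors (1,1,1,1,1,1,1,1,1,1,1,1,1,1,1,1,1,2).

Reading off H_k = ker ∂_k / im ∂_{k+1}:

  H_1: rank ker ∂_1 − rank ∂_2 = (27 − 8) − 18 = 1, and ∂_2 has invariant factor 2 > 1, so H_1 ≅ Z ⊕ Z/2Z.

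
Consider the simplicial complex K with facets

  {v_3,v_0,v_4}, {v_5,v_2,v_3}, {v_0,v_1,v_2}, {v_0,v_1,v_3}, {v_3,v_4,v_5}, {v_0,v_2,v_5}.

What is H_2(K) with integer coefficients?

Order the vertices as v_0 < v_1 < v_2 < v_3 < v_4 < v_5. Listing each simplex with vertices in this order, K has dimension 2 with simplices:

  0-simplices (6): [v_0], [v_1], [v_2], [v_3], [v_4], [v_5]
  1-simplices (12): [v_0,v_1], [v_0,v_2], [v_0,v_3], [v_0,v_4], [v_0,v_5], [v_1,v_2], [v_1,v_3], [v_2,v_3], [v_2,v_5], [v_3,v_4], [v_3,v_5], [v_4,v_5]
  2-simplices (6): [v_0,v_1,v_2], [v_0,v_1,v_3], [v_0,v_2,v_5], [v_0,v_3,v_4], [v_2,v_3,v_5], [v_3,v_4,v_5]

giving chain groups C_0 ≅ Z^6, C_1 ≅ Z^12, C_2 ≅ Z^6.

The boundary map ∂_1: C_1 → C_0 sends each edge [p,q] (with p < q) to q − p.
The 6×12 boundary matrix has rank 5 and Smith normal form diag(1,1,1,1,1).

∂_2: C_2 → C_1 sends each 2-simplex [p,q,r] to [q,r] − [p,r] + [p,q]. For instance
  ∂[v_0,v_2,v_5] = [v_2,v_5] − [v_0,v_5] + [v_0,v_2],
  ∂[v_3,v_4,v_5] = [v_4,v_5] − [v_3,v_5] + [v_3,v_4].
This gives a 12×6 integer matrix of rank 6; reducing to Smith normal form yields diagonal entries (1,1,1,1,1,1).

From H_k ≅ ker(∂_k) / im(∂_{k+1}) we obtain:

  H_2: rank ker ∂_2 − rank ∂_3 = (6 − 6) − 0 = 0, and there is no ∂_3, so H_2 ≅ 0.

(K is a triangulation of the cylinder S^1 x I.)

H_2 ≅ 0.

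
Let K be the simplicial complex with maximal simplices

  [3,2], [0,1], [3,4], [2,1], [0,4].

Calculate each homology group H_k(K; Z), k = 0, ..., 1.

K has 5 vertices, 5 edges.
rank ∂_0 = 0, rank ∂_1 = 4 ⇒ b_0 = 5 − 0 − 4 = 1; all invariant factors of ∂_1 are 1 so no torsion. So H_0 = Z.
rank ∂_1 = 4, rank ∂_2 = 0 ⇒ b_1 = 5 − 4 − 0 = 1. So H_1 = Z.

H_0 = Z,  H_1 = Z.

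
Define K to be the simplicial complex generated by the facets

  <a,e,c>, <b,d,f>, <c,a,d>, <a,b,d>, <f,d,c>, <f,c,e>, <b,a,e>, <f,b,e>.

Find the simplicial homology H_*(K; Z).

Order the vertices as a < b < c < d < e < f. Listing each simplex with vertices in this order, K has dimension 2 with simplices:

  0-simplices (6): a, b, c, d, e, f
  1-simplices (12): ab, ac, ad, ae, bd, be, bf, cd, ce, cf, df, ef
  2-simplices (8): abd, abe, acd, ace, bdf, bef, cdf, cef

Hence C_0 ≅ Z^6, C_1 ≅ Z^12, C_2 ≅ Z^8.

∂_1: C_1 → C_0 sends each edge [p,q] (with p < q) to q − p. For instance
  ∂cd = d − c.
The 6×12 boundary matrix has rank 5 and Smith normal form diag(1,1,1,1,1).

The boundary map ∂_2: C_2 → C_1 sends each 2-simplex [p,q,r] to [q,r] − [p,r] + [p,q]. For instance
  ∂ace = ce − ae + ac,
  ∂cef = ef − cf + ce.
This gives a 12×8 integer matrix of rank 7; reducing to Smith normal form yields diagonal entries (1,1,1,1,1,1,1).

Reading off H_k = ker ∂_k / im ∂_{k+1}:

  H_0: rank C_0 − rank ∂_1 = 6 − 5 = 1, and the invariant factors of ∂_1 are all 1, so H_0 = Z.
  H_1: rank ker ∂_1 − rank ∂_2 = (12 − 5) − 7 = 0, and the invariant factors of ∂_2 are all 1, so H_1 = 0.
  H_2: rank ker ∂_2 − rank ∂_3 = (8 − 7) − 0 = 1, and there is no ∂_3, so H_2 = Z.

As a check, the Euler characteristic is 6 − 12 + 8 = 2, which agrees with 1 − 0 + 1 = 2.

H_0 = Z,  H_1 = 0,  H_2 = Z.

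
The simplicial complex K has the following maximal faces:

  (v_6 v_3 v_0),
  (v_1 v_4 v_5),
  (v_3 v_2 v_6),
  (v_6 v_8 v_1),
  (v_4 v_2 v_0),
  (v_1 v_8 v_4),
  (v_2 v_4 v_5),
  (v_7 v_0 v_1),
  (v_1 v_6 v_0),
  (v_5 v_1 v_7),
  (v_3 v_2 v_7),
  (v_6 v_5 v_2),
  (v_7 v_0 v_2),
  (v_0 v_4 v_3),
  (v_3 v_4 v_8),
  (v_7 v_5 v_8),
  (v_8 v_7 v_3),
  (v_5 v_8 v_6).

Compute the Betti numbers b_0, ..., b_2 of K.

K has 9 vertices, 27 edges, 18 triangles.
rank ∂_0 = 0, rank ∂_1 = 8 ⇒ b_0 = 9 − 0 − 8 = 1; all invariant factors of ∂_1 are 1 so no torsion. So H_0 = Z.
rank ∂_1 = 8, rank ∂_2 = 18 ⇒ b_1 = 27 − 8 − 18 = 1; ∂_2 has invariant factor(s) [2] giving torsion. So H_1 = Z ⊕ Z/2.
rank ∂_2 = 18, rank ∂_3 = 0 ⇒ b_2 = 18 − 18 − 0 = 0. So H_2 = 0.

b_0 = 1, b_1 = 1, b_2 = 0.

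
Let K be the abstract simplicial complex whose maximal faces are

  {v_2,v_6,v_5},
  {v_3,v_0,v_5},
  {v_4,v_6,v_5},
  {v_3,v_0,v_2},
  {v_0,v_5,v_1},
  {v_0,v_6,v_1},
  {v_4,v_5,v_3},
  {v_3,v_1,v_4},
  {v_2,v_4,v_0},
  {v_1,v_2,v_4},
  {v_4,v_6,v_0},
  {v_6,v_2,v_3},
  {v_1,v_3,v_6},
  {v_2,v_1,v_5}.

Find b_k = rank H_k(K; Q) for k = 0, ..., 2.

b_0 = 1, b_1 = 2, b_2 = 1.

Fix the vertex order v_0 < v_1 < v_2 < v_3 < v_4 < v_5 < v_6 and write every simplex with vertices in increasing order. Then dim K = 2 and the simplices of K are:

  0-simplices (7): [v_0], [v_1], [v_2], [v_3], [v_4], [v_5], [v_6]
  1-simplices (21): (21 of them)
  2-simplices (14): (14 of them)

Hence C_0 ≅ Z^7, C_1 ≅ Z^21, C_2 ≅ Z^14.

∂_1: C_1 → C_0 is given by ∂[p,q] = [q] − [p]. For instance
  ∂[v_1,v_2] = [v_2] − [v_1].
As a 7×21 matrix over Z this has rank 6, with invariant factors (1,1,1,1,1,1).

Boundary ∂_2: C_2 → C_1 acts by ∂[p,q,r] = [q,r] − [p,r] + [p,q]. For instance
  ∂[v_1,v_3,v_4] = [v_3,v_4] − [v_1,v_4] + [v_1,v_3],
  ∂[v_0,v_3,v_5] = [v_3,v_5] − [v_0,v_5] + [v_0,v_3].
This gives a 21×14 integer matrix of rank 13; reducing to Smith normal form yields diagonal entries (1,1,1,1,1,1,1,1,1,1,1,1,1).

From H_k ≅ ker(∂_k) / im(∂_{k+1}) we obtain:

  H_0: rank C_0 − rank ∂_1 = 7 − 6 = 1, and the invariant factors of ∂_1 are all 1, so H_0 = Z.
  H_1: rank ker ∂_1 − rank ∂_2 = (21 − 6) − 13 = 2, and the invariant factors of ∂_2 are all 1, so H_1 = Z^2.
  H_2: rank ker ∂_2 − rank ∂_3 = (14 − 13) − 0 = 1, and there is no ∂_3, so H_2 = Z.

(K is a triangulation of the torus T^2.)

Hence the Betti numbers are b_0 = 1, b_1 = 2, b_2 = 1.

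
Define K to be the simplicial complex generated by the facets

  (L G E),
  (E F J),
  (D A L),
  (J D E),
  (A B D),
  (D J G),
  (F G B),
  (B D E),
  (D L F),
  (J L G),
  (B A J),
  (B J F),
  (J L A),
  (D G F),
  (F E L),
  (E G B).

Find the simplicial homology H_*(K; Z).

Take the total order A < B < D < E < F < G < J < L on the vertex set. Then K (dimension 2) consists of the simplices:

  0-simplices (8): A, B, D, E, F, G, J, L
  1-simplices (24): AB, AD, AJ, AL, BD, BE, BF, BG, BJ, DE, DF, DG, DJ, DL, EF, EG, EJ, EL, FG, FJ, FL, GJ, GL, JL
  2-simplices (16): ABD, ABJ, ADL, AJL, BDE, BEG, BFG, BFJ, DEJ, DFG, DFL, DGJ, EFJ, EFL, EGL, GJL

so the chain groups are C_0 ≅ Z^8, C_1 ≅ Z^24, C_2 ≅ Z^16.

Boundary ∂_1: C_1 → C_0 is given by ∂[p,q] = [q] − [p]. For instance
  ∂JL = L − J.
As a 8×24 matrix over Z this has rank 7, with invariant factors (1,1,1,1,1,1,1).

∂_2: C_2 → C_1 acts by ∂[p,q,r] = [q,r] − [p,r] + [p,q]. For instance
  ∂BFJ = FJ − BJ + BF,
  ∂DFG = FG − DG + DF.
The resulting 24×16 matrix has rank 15, and its Smith normal form has invariant factors (1,1,1,1,1,1,1,1,1,1,1,1,1,1,1).

Reading off H_k = ker ∂_k / im ∂_{k+1}:

  H_0: rank C_0 − rank ∂_1 = 8 − 7 = 1, and the invariant factors of ∂_1 are all 1, so H_0 = Z.
  H_1: rank ker ∂_1 − rank ∂_2 = (24 − 7) − 15 = 2, and the invariant factors of ∂_2 are all 1, so H_1 = Z^2.
  H_2: rank ker ∂_2 − rank ∂_3 = (16 − 15) − 0 = 1, and there is no ∂_3, so H_2 = Z.

H_0 ≅ Z,  H_1 ≅ Z^2,  H_2 ≅ Z.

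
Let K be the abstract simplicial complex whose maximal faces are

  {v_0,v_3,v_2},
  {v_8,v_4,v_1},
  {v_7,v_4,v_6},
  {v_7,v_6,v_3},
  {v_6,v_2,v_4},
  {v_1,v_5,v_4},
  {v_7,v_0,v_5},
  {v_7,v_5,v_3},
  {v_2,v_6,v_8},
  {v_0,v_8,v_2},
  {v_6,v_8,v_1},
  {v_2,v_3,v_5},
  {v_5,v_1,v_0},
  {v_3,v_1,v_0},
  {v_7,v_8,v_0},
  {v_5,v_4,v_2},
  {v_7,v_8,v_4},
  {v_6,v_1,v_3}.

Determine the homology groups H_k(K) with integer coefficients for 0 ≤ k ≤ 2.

We work with the vertex ordering v_0 < v_1 < v_2 < v_3 < v_4 < v_5 < v_6 < v_7 < v_8. The simplices of K, each written with vertices in increasing order, are:

  0-simplices (9): [v_0], [v_1], [v_2], [v_3], [v_4], [v_5], [v_6], [v_7], [v_8]
  1-simplices (27): (27 of them)
  2-simplices (18): (18 of them)

so the chain groups are C_0 ≅ Z^9, C_1 ≅ Z^27, C_2 ≅ Z^18.

Boundary ∂_1: C_1 → C_0 maps an edge to its endpoints' difference, ∂[p,q] = q − p.
This gives a 9×27 integer matrix of rank 8; reducing to Smith normal form yields diagonal entries (1,1,1,1,1,1,1,1).

∂_2: C_2 → C_1 acts by ∂[p,q,r] = [q,r] − [p,r] + [p,q]. For instance
  ∂[v_0,v_7,v_8] = [v_7,v_8] − [v_0,v_8] + [v_0,v_7],
  ∂[v_2,v_6,v_8] = [v_6,v_8] − [v_2,v_8] + [v_2,v_6].
As a 27×18 matrix over Z this has rank 18, with invariant factors (1,1,1,1,1,1,1,1,1,1,1,1,1,1,1,1,1,2).

Now H_k = ker ∂_k / im ∂_{k+1}, so:

  H_0: rank C_0 − rank ∂_1 = 9 − 8 = 1, and the invariant factors of ∂_1 are all 1, so H_0 = Z.
  H_1: rank ker ∂_1 − rank ∂_2 = (27 − 8) − 18 = 1, and ∂_2 has invariant factor 2 > 1, so H_1 = Z × Z/2.
  H_2: rank ker ∂_2 − rank ∂_3 = (18 − 18) − 0 = 0, and there is no ∂_3, so H_2 = 0.

As a check, the Euler characteristic is 9 − 27 + 18 = 0, which agrees with 1 − 1 + 0 = 0.

H_0 ≅ Z,  H_1 ≅ Z × Z/2,  H_2 = 0.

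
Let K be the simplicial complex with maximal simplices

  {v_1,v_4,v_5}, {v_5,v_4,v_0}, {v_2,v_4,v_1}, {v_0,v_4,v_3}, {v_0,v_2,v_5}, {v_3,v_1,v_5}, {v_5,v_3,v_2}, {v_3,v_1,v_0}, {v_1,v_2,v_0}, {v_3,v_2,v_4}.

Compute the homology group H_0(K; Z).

Order the vertices as v_0 < v_1 < v_2 < v_3 < v_4 < v_5. Listing each simplex with vertices in this order, K has dimension 2 with simplices:

  0-simplices (6): [v_0], [v_1], [v_2], [v_3], [v_4], [v_5]
  1-simplices (15): (15 of them)
  2-simplices (10): [v_0,v_1,v_2], [v_0,v_1,v_3], [v_0,v_2,v_5], [v_0,v_3,v_4], [v_0,v_4,v_5], [v_1,v_2,v_4], [v_1,v_3,v_5], [v_1,v_4,v_5], [v_2,v_3,v_4], [v_2,v_3,v_5]

so the chain groups are C_0 ≅ Z^6, C_1 ≅ Z^15, C_2 ≅ Z^10.

Boundary ∂_1: C_1 → C_0 maps an edge to its endpoints' difference, ∂[p,q] = q − p. For instance
  ∂[v_2,v_4] = [v_4] − [v_2].
The 6×15 boundary matrix has rank 5 and Smith normal form diag(1,1,1,1,1).

∂_2: C_2 → C_1 acts by ∂[p,q,r] = [q,r] − [p,r] + [p,q]. For instance
  ∂[v_2,v_3,v_5] = [v_3,v_5] − [v_2,v_5] + [v_2,v_3],
  ∂[v_1,v_3,v_5] = [v_3,v_5] − [v_1,v_5] + [v_1,v_3].
The resulting 15×10 matrix has rank 10, and its Smith normal form has invariant factors (1,1,1,1,1,1,1,1,1,2).

Now H_k = ker ∂_k / im ∂_{k+1}, so:

  H_0: rank C_0 − rank ∂_1 = 6 − 5 = 1, and the invariant factors of ∂_1 are all 1, so H_0 = Z.

H_0 = Z.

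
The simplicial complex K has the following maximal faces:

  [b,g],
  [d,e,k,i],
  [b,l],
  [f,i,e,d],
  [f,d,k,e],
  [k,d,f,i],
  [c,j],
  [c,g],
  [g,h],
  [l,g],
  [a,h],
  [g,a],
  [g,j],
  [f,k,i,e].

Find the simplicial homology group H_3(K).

H_3 = Z.

Fix the vertex order a < b < c < d < e < f < g < h < i < j < k < l and write every simplex with vertices in increasing order. Then dim K = 3 and the simplices of K are:

  0-simplices (12): a, b, c, d, e, f, g, h, i, j, k, l
  1-simplices (19): ag, ah, bg, bl, cg, cj, de, df, di, dk, ef, ei, ek, fi, fk, gh, gj, gl, ik
  2-simplices (10): def, dei, dek, dfi, dfk, dik, efi, efk, eik, fik
  3-simplices (5): defi, defk, deik, dfik, efik

Hence C_0 ≅ Z^12, C_1 ≅ Z^19, C_2 ≅ Z^10, C_3 ≅ Z^5.

∂_1: C_1 → C_0 is given by ∂[p,q] = [q] − [p].
The resulting 12×19 matrix has rank 10, and its Smith normal form has invariant factors (1,1,1,1,1,1,1,1,1,1).

The boundary map ∂_2: C_2 → C_1 sends each 2-simplex [p,q,r] to [q,r] − [p,r] + [p,q]. For instance
  ∂fik = ik − fk + fi,
  ∂def = ef − df + de.
The 19×10 boundary matrix has rank 6 and Smith normal form diag(1,1,1,1,1,1).

Boundary ∂_3: C_3 → C_2 sends each 3-simplex σ to the alternating sum Σ_i (−1)^i (σ with its i-th vertex removed). For instance
  ∂dfik = fik − dik + dfk − dfi,
  ∂defk = efk − dfk + dek − def.
This gives a 10×5 integer matrix of rank 4; reducing to Smith normal form yields diagonal entries (1,1,1,1).

Computing H_k = (kernel of ∂_k) / (image of ∂_{k+1}):

  H_3: rank ker ∂_3 − rank ∂_4 = (5 − 4) − 0 = 1, and there is no ∂_4, so H_3 ≅ Z.

(K is a triangulation of the disjoint union of the 3-sphere S^3 and a wedge of 3 circles.)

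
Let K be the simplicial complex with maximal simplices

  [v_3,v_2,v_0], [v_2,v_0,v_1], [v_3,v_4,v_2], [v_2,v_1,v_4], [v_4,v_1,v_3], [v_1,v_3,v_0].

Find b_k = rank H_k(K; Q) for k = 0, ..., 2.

b_0 = 1, b_1 = 0, b_2 = 1.

K has 5 vertices, 9 edges, 6 triangles.
rank ∂_0 = 0, rank ∂_1 = 4 ⇒ b_0 = 5 − 0 − 4 = 1; all invariant factors of ∂_1 are 1 so no torsion. So H_0 ≅ Z.
rank ∂_1 = 4, rank ∂_2 = 5 ⇒ b_1 = 9 − 4 − 5 = 0; all invariant factors of ∂_2 are 1 so no torsion. So H_1 ≅ 0.
rank ∂_2 = 5, rank ∂_3 = 0 ⇒ b_2 = 6 − 5 − 0 = 1. So H_2 ≅ Z.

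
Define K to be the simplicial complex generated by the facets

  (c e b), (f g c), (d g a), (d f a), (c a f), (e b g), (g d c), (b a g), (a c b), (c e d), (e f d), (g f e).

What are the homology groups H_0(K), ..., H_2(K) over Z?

H_0 = Z,  H_1 = Z/2Z,  H_2 = 0.

Fix the vertex order a < b < c < d < e < f < g and write every simplex with vertices in increasing order. Then dim K = 2 and the simplices of K are:

  0-simplices (7): a, b, c, d, e, f, g
  1-simplices (18): ab, ac, ad, af, ag, bc, be, bg, cd, ce, cf, cg, de, df, dg, ef, eg, fg
  2-simplices (12): abc, abg, acf, adf, adg, bce, beg, cde, cdg, cfg, def, efg

giving chain groups C_0 ≅ Z^7, C_1 ≅ Z^18, C_2 ≅ Z^12.

The boundary map ∂_1: C_1 → C_0 is given by ∂[p,q] = [q] − [p].
The 7×18 boundary matrix has rank 6 and Smith normal form diag(1,1,1,1,1,1).

∂_2: C_2 → C_1 acts by ∂[p,q,r] = [q,r] − [p,r] + [p,q]. For instance
  ∂def = ef − df + de,
  ∂acf = cf − af + ac.
The 18×12 boundary matrix has rank 12 and Smith normal form diag(1,1,1,1,1,1,1,1,1,1,1,2).

Now H_k = ker ∂_k / im ∂_{k+1}, so:

  H_0: rank C_0 − rank ∂_1 = 7 − 6 = 1, and the invariant factors of ∂_1 are all 1, so H_0 ≅ Z.
  H_1: rank ker ∂_1 − rank ∂_2 = (18 − 6) − 12 = 0, and ∂_2 has invariant factor 2 > 1, so H_1 ≅ Z/2Z.
  H_2: rank ker ∂_2 − rank ∂_3 = (12 − 12) − 0 = 0, and there is no ∂_3, so H_2 ≅ 0.

As a check, the Euler characteristic is 7 − 18 + 12 = 1, which agrees with 1 − 0 + 0 = 1.
(K is a triangulation of the real projective plane RP^2.)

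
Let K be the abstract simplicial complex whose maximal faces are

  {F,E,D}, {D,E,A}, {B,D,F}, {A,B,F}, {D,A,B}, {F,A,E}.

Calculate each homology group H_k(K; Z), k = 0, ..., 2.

H_0 ≅ Z,  H_1 = 0,  H_2 ≅ Z.

Order the vertices as A < B < D < E < F. Listing each simplex with vertices in this order, K has dimension 2 with simplices:

  0-simplices (5): A, B, D, E, F
  1-simplices (9): AB, AD, AE, AF, BD, BF, DE, DF, EF
  2-simplices (6): ABD, ABF, ADE, AEF, BDF, DEF

so the chain groups are C_0 ≅ Z^5, C_1 ≅ Z^9, C_2 ≅ Z^6.

∂_1: C_1 → C_0 sends each edge [p,q] (with p < q) to q − p. For instance
  ∂BD = D − B.
This gives a 5×9 integer matrix of rank 4; reducing to Smith normal form yields diagonal entries (1,1,1,1).

Boundary ∂_2: C_2 → C_1 sends each 2-simplex [p,q,r] to [q,r] − [p,r] + [p,q]. For instance
  ∂DEF = EF − DF + DE,
  ∂ABF = BF − AF + AB.
This gives a 9×6 integer matrix of rank 5; reducing to Smith normal form yields diagonal entries (1,1,1,1,1).

Computing H_k = (kernel of ∂_k) / (image of ∂_{k+1}):

  H_0: rank C_0 − rank ∂_1 = 5 − 4 = 1, and the invariant factors of ∂_1 are all 1, so H_0 = Z.
  H_1: rank ker ∂_1 − rank ∂_2 = (9 − 4) − 5 = 0, and the invariant factors of ∂_2 are all 1, so H_1 = 0.
  H_2: rank ker ∂_2 − rank ∂_3 = (6 − 5) − 0 = 1, and there is no ∂_3, so H_2 = Z.

As a check, the Euler characteristic is 5 − 9 + 6 = 2, which agrees with 1 − 0 + 1 = 2.
(K is a triangulation of the 2-sphere S^2.)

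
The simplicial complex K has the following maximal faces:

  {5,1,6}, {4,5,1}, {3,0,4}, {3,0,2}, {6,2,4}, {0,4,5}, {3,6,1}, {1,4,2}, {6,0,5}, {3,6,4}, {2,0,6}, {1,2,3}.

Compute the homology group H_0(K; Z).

Fix the vertex order 0 < 1 < 2 < 3 < 4 < 5 < 6 and write every simplex with vertices in increasing order. Then dim K = 2 and the simplices of K are:

  0-simplices (7): [0], [1], [2], [3], [4], [5], [6]
  1-simplices (18): [0,2], [0,3], [0,4], [0,5], [0,6], [1,2], [1,3], [1,4], [1,5], [1,6], [2,3], [2,4], [2,6], [3,4], [3,6], [4,5], [4,6], [5,6]
  2-simplices (12): [0,2,3], [0,2,6], [0,3,4], [0,4,5], [0,5,6], [1,2,3], [1,2,4], [1,3,6], [1,4,5], [1,5,6], [2,4,6], [3,4,6]

Hence C_0 ≅ Z^7, C_1 ≅ Z^18, C_2 ≅ Z^12.

Boundary ∂_1: C_1 → C_0 sends each edge [p,q] (with p < q) to q − p. For instance
  ∂[1,5] = [5] − [1].
The resulting 7×18 matrix has rank 6, and its Smith normal form has invariant factors (1,1,1,1,1,1).

Boundary ∂_2: C_2 → C_1 sends each 2-simplex [p,q,r] to [q,r] − [p,r] + [p,q]. For instance
  ∂[0,4,5] = [4,5] − [0,5] + [0,4],
  ∂[1,2,4] = [2,4] − [1,4] + [1,2].
The resulting 18×12 matrix has rank 12, and its Smith normal form has invariant factors (1,1,1,1,1,1,1,1,1,1,1,2).

From H_k ≅ ker(∂_k) / im(∂_{k+1}) we obtain:

  H_0: rank C_0 − rank ∂_1 = 7 − 6 = 1, and the invariant factors of ∂_1 are all 1, so H_0 = Z.

(K is a triangulation of the real projective plane RP^2.)

H_0 = Z.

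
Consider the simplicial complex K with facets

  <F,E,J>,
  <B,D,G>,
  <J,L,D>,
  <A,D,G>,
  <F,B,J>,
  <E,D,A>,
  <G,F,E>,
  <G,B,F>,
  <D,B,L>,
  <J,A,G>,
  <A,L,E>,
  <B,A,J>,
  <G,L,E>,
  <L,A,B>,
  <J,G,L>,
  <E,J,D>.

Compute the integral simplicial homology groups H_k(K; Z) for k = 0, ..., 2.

We work with the vertex ordering A < B < D < E < F < G < J < L. The simplices of K, each written with vertices in increasing order, are:

  0-simplices (8): A, B, D, E, F, G, J, L
  1-simplices (24): AB, AD, AE, AG, AJ, AL, BD, BF, BG, BJ, BL, DE, DG, DJ, DL, EF, EG, EJ, EL, FG, FJ, GJ, GL, JL
  2-simplices (16): ABJ, ABL, ADE, ADG, AEL, AGJ, BDG, BDL, BFG, BFJ, DEJ, DJL, EFG, EFJ, EGL, GJL

so the chain groups are C_0 ≅ Z^8, C_1 ≅ Z^24, C_2 ≅ Z^16.

The boundary map ∂_1: C_1 → C_0 is given by ∂[p,q] = [q] − [p]. For instance
  ∂EJ = J − E.
The 8×24 boundary matrix has rank 7 and Smith normal form diag(1,1,1,1,1,1,1).

The boundary map ∂_2: C_2 → C_1 acts by ∂[p,q,r] = [q,r] − [p,r] + [p,q]. For instance
  ∂ABL = BL − AL + AB,
  ∂EFG = FG − EG + EF.
The resulting 24×16 matrix has rank 15, and its Smith normal form has invariant factors (1,1,1,1,1,1,1,1,1,1,1,1,1,1,1).

Now H_k = ker ∂_k / im ∂_{k+1}, so:

  H_0: rank C_0 − rank ∂_1 = 8 − 7 = 1, and the invariant factors of ∂_1 are all 1, so H_0 = Z.
  H_1: rank ker ∂_1 − rank ∂_2 = (24 − 7) − 15 = 2, and the invariant factors of ∂_2 are all 1, so H_1 = Z^2.
  H_2: rank ker ∂_2 − rank ∂_3 = (16 − 15) − 0 = 1, and there is no ∂_3, so H_2 = Z.

(K is a triangulation of the torus T^2.)

H_0 ≅ Z,  H_1 ≅ Z^2,  H_2 ≅ Z.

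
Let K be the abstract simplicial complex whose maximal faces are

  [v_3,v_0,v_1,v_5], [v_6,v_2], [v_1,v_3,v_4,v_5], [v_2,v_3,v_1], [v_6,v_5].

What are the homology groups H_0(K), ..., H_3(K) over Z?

H_0 = Z,  H_1 = Z,  H_2 = 0,  H_3 = 0.

We work with the vertex ordering v_0 < v_1 < v_2 < v_3 < v_4 < v_5 < v_6. The simplices of K, each written with vertices in increasing order, are:

  0-simplices (7): [v_0], [v_1], [v_2], [v_3], [v_4], [v_5], [v_6]
  1-simplices (13): [v_0,v_1], [v_0,v_3], [v_0,v_5], [v_1,v_2], [v_1,v_3], [v_1,v_4], [v_1,v_5], [v_2,v_3], [v_2,v_6], [v_3,v_4], [v_3,v_5], [v_4,v_5], [v_5,v_6]
  2-simplices (8): [v_0,v_1,v_3], [v_0,v_1,v_5], [v_0,v_3,v_5], [v_1,v_2,v_3], [v_1,v_3,v_4], [v_1,v_3,v_5], [v_1,v_4,v_5], [v_3,v_4,v_5]
  3-simplices (2): [v_0,v_1,v_3,v_5], [v_1,v_3,v_4,v_5]

so the chain groups are C_0 ≅ Z^7, C_1 ≅ Z^13, C_2 ≅ Z^8, C_3 ≅ Z^2.

Boundary ∂_1: C_1 → C_0 sends each edge [p,q] (with p < q) to q − p. For instance
  ∂[v_0,v_5] = [v_5] − [v_0].
This gives a 7×13 integer matrix of rank 6; reducing to Smith normal form yields diagonal entries (1,1,1,1,1,1).

∂_2: C_2 → C_1 sends each 2-simplex [p,q,r] to [q,r] − [p,r] + [p,q]. For instance
  ∂[v_1,v_3,v_4] = [v_3,v_4] − [v_1,v_4] + [v_1,v_3],
  ∂[v_0,v_1,v_3] = [v_1,v_3] − [v_0,v_3] + [v_0,v_1].
The resulting 13×8 matrix has rank 6, and its Smith normal form has invariant factors (1,1,1,1,1,1).

∂_3: C_3 → C_2 sends each 3-simplex σ to the alternating sum Σ_i (−1)^i (σ with its i-th vertex removed). For instance
  ∂[v_0,v_1,v_3,v_5] = [v_1,v_3,v_5] − [v_0,v_3,v_5] + [v_0,v_1,v_5] − [v_0,v_1,v_3],
  ∂[v_1,v_3,v_4,v_5] = [v_3,v_4,v_5] − [v_1,v_4,v_5] + [v_1,v_3,v_5] − [v_1,v_3,v_4].
This gives a 8×2 integer matrix of rank 2; reducing to Smith normal form yields diagonal entries (1,1).

Reading off H_k = ker ∂_k / im ∂_{k+1}:

  H_0: rank C_0 − rank ∂_1 = 7 − 6 = 1, and the invariant factors of ∂_1 are all 1, so H_0 = Z.
  H_1: rank ker ∂_1 − rank ∂_2 = (13 − 6) − 6 = 1, and the invariant factors of ∂_2 are all 1, so H_1 = Z.
  H_2: rank ker ∂_2 − rank ∂_3 = (8 − 6) − 2 = 0, and the invariant factors of ∂_3 are all 1, so H_2 = 0.
  H_3: rank ker ∂_3 − rank ∂_4 = (2 − 2) − 0 = 0, and there is no ∂_4, so H_3 = 0.

As a check, the Euler characteristic is 7 − 13 + 8 − 2 = 0, which agrees with 1 − 1 + 0 − 0 = 0.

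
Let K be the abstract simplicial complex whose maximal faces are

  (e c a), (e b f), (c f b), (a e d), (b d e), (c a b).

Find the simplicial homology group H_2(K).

Take the total order a < b < c < d < e < f on the vertex set. Then K (dimension 2) consists of the simplices:

  0-simplices (6): a, b, c, d, e, f
  1-simplices (12): ab, ac, ad, ae, bc, bd, be, bf, ce, cf, de, ef
  2-simplices (6): abc, ace, ade, bcf, bde, bef

so the chain groups are C_0 ≅ Z^6, C_1 ≅ Z^12, C_2 ≅ Z^6.

∂_1: C_1 → C_0 sends each edge [p,q] (with p < q) to q − p.
The resulting 6×12 matrix has rank 5, and its Smith normal form has invariant factors (1,1,1,1,1).

Boundary ∂_2: C_2 → C_1 sends each 2-simplex [p,q,r] to [q,r] − [p,r] + [p,q]. For instance
  ∂bef = ef − bf + be,
  ∂ace = ce − ae + ac.
The 12×6 boundary matrix has rank 6 and Smith normal form diag(1,1,1,1,1,1).

Computing H_k = (kernel of ∂_k) / (image of ∂_{k+1}):

  H_2: rank ker ∂_2 − rank ∂_3 = (6 − 6) − 0 = 0, and there is no ∂_3, so H_2 ≅ 0.

H_2 ≅ 0.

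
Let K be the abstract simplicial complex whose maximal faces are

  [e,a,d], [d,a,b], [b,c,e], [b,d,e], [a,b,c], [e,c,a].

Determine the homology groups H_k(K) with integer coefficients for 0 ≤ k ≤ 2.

H_0 ≅ Z,  H_1 = 0,  H_2 ≅ Z.

K has 5 vertices, 9 edges, 6 triangles.
rank ∂_0 = 0, rank ∂_1 = 4 ⇒ b_0 = 5 − 0 − 4 = 1; all invariant factors of ∂_1 are 1 so no torsion. So H_0 = Z.
rank ∂_1 = 4, rank ∂_2 = 5 ⇒ b_1 = 9 − 4 − 5 = 0; all invariant factors of ∂_2 are 1 so no torsion. So H_1 = 0.
rank ∂_2 = 5, rank ∂_3 = 0 ⇒ b_2 = 6 − 5 − 0 = 1. So H_2 = Z.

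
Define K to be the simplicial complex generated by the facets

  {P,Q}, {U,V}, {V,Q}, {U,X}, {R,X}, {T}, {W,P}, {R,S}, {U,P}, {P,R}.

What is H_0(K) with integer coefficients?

H_0 ≅ Z^2.

We work with the vertex ordering P < Q < R < S < T < U < V < W < X. The simplices of K, each written with vertices in increasing order, are:

  0-simplices (9): P, Q, R, S, T, U, V, W, X
  1-simplices (9): PQ, PR, PU, PW, QV, RS, RX, UV, UX

giving chain groups C_0 ≅ Z^9, C_1 ≅ Z^9.

Boundary ∂_1: C_1 → C_0 maps an edge to its endpoints' difference, ∂[p,q] = q − p.
This gives a 9×9 integer matrix of rank 7; reducing to Smith normal form yields diagonal entries (1,1,1,1,1,1,1).

Computing H_k = (kernel of ∂_k) / (image of ∂_{k+1}):

  H_0: rank C_0 − rank ∂_1 = 9 − 7 = 2, and the invariant factors of ∂_1 are all 1, so H_0 = Z^2.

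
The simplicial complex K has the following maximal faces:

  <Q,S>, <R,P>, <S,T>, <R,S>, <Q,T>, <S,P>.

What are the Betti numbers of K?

Fix the vertex order P < Q < R < S < T and write every simplex with vertices in increasing order. Then dim K = 1 and the simplices of K are:

  0-simplices (5): P, Q, R, S, T
  1-simplices (6): PR, PS, QS, QT, RS, ST

so the chain groups are C_0 ≅ Z^5, C_1 ≅ Z^6.

The boundary map ∂_1: C_1 → C_0 sends each edge [p,q] (with p < q) to q − p. For instance
  ∂ST = T − S.
As a 5×6 matrix over Z this has rank 4, with invariant factors (1,1,1,1).

Computing H_k = (kernel of ∂_k) / (image of ∂_{k+1}):

  H_0: rank C_0 − rank ∂_1 = 5 − 4 = 1, and the invariant factors of ∂_1 are all 1, so H_0 = Z.
  H_1: rank ker ∂_1 − rank ∂_2 = (6 − 4) − 0 = 2, and there is no ∂_2, so H_1 = Z^2.

Hence the Betti numbers are b_0 = 1, b_1 = 2.

b_0 = 1, b_1 = 2.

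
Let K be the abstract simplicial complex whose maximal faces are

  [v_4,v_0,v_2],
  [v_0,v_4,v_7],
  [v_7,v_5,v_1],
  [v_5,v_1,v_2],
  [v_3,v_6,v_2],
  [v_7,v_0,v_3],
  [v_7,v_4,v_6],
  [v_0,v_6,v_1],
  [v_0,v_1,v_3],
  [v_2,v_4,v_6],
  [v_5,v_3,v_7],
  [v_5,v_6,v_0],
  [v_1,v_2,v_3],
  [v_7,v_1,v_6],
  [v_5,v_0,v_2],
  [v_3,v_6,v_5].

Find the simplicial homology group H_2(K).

Order the vertices as v_0 < v_1 < v_2 < v_3 < v_4 < v_5 < v_6 < v_7. Listing each simplex with vertices in this order, K has dimension 2 with simplices:

  0-simplices (8): [v_0], [v_1], [v_2], [v_3], [v_4], [v_5], [v_6], [v_7]
  1-simplices (24): (24 of them)
  2-simplices (16): (16 of them)

giving chain groups C_0 ≅ Z^8, C_1 ≅ Z^24, C_2 ≅ Z^16.

∂_1: C_1 → C_0 is given by ∂[p,q] = [q] − [p]. For instance
  ∂[v_3,v_7] = [v_7] − [v_3].
The 8×24 boundary matrix has rank 7 and Smith normal form diag(1,1,1,1,1,1,1).

The boundary map ∂_2: C_2 → C_1 acts by ∂[p,q,r] = [q,r] − [p,r] + [p,q]. For instance
  ∂[v_0,v_2,v_5] = [v_2,v_5] − [v_0,v_5] + [v_0,v_2],
  ∂[v_4,v_6,v_7] = [v_6,v_7] − [v_4,v_7] + [v_4,v_6].
As a 24×16 matrix over Z this has rank 15, with invariant factors (1,1,1,1,1,1,1,1,1,1,1,1,1,1,1).

Now H_k = ker ∂_k / im ∂_{k+1}, so:

  H_2: rank ker ∂_2 − rank ∂_3 = (16 − 15) − 0 = 1, and there is no ∂_3, so H_2 = Z.

H_2 ≅ Z.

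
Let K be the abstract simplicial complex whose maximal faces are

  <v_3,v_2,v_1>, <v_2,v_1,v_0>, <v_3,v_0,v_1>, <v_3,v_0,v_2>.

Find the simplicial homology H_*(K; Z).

H_0 ≅ Z,  H_1 = 0,  H_2 ≅ Z.

K has 4 vertices, 6 edges, 4 triangles.
rank ∂_0 = 0, rank ∂_1 = 3 ⇒ b_0 = 4 − 0 − 3 = 1; all invariant factors of ∂_1 are 1 so no torsion. So H_0 = Z.
rank ∂_1 = 3, rank ∂_2 = 3 ⇒ b_1 = 6 − 3 − 3 = 0; all invariant factors of ∂_2 are 1 so no torsion. So H_1 = 0.
rank ∂_2 = 3, rank ∂_3 = 0 ⇒ b_2 = 4 − 3 − 0 = 1. So H_2 = Z.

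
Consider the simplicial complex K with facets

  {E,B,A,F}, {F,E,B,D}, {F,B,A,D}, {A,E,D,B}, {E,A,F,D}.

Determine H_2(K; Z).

K has 5 vertices, 10 edges, 10 triangles, 5 3-simplices.
rank ∂_2 = 6, rank ∂_3 = 4 ⇒ b_2 = 10 − 6 − 4 = 0; all invariant factors of ∂_3 are 1 so no torsion. So H_2 ≅ 0.

H_2 = 0.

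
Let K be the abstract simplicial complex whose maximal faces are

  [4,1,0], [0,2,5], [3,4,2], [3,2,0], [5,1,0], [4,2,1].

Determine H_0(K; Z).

H_0 ≅ Z.

Fix the vertex order 0 < 1 < 2 < 3 < 4 < 5 and write every simplex with vertices in increasing order. Then dim K = 2 and the simplices of K are:

  0-simplices (6): [0], [1], [2], [3], [4], [5]
  1-simplices (12): [0,1], [0,2], [0,3], [0,4], [0,5], [1,2], [1,4], [1,5], [2,3], [2,4], [2,5], [3,4]
  2-simplices (6): [0,1,4], [0,1,5], [0,2,3], [0,2,5], [1,2,4], [2,3,4]

so the chain groups are C_0 ≅ Z^6, C_1 ≅ Z^12, C_2 ≅ Z^6.

The boundary map ∂_1: C_1 → C_0 sends each edge [p,q] (with p < q) to q − p. For instance
  ∂[2,4] = [4] − [2].
As a 6×12 matrix over Z this has rank 5, with invariant factors (1,1,1,1,1).

Boundary ∂_2: C_2 → C_1 sends each 2-simplex [p,q,r] to [q,r] − [p,r] + [p,q]. For instance
  ∂[1,2,4] = [2,4] − [1,4] + [1,2],
  ∂[0,2,3] = [2,3] − [0,3] + [0,2].
The resulting 12×6 matrix has rank 6, and its Smith normal form has invariant factors (1,1,1,1,1,1).

From H_k ≅ ker(∂_k) / im(∂_{k+1}) we obtain:

  H_0: rank C_0 − rank ∂_1 = 6 − 5 = 1, and the invariant factors of ∂_1 are all 1, so H_0 ≅ Z.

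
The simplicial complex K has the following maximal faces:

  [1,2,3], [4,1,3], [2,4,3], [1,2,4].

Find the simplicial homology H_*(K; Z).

Take the total order 1 < 2 < 3 < 4 on the vertex set. Then K (dimension 2) consists of the simplices:

  0-simplices (4): [1], [2], [3], [4]
  1-simplices (6): [1,2], [1,3], [1,4], [2,3], [2,4], [3,4]
  2-simplices (4): [1,2,3], [1,2,4], [1,3,4], [2,3,4]

Hence C_0 ≅ Z^4, C_1 ≅ Z^6, C_2 ≅ Z^4.

∂_1: C_1 → C_0 is given by ∂[p,q] = [q] − [p].
The resulting 4×6 matrix has rank 3, and its Smith normal form has invariant factors (1,1,1).

∂_2: C_2 → C_1 maps a triangle to the signed sum of its edges. For instance
  ∂[1,3,4] = [3,4] − [1,4] + [1,3],
  ∂[2,3,4] = [3,4] − [2,4] + [2,3].
As a 6×4 matrix over Z this has rank 3, with invariant factors (1,1,1).

Reading off H_k = ker ∂_k / im ∂_{k+1}:

  H_0: rank C_0 − rank ∂_1 = 4 − 3 = 1, and the invariant factors of ∂_1 are all 1, so H_0 ≅ Z.
  H_1: rank ker ∂_1 − rank ∂_2 = (6 − 3) − 3 = 0, and the invariant factors of ∂_2 are all 1, so H_1 ≅ 0.
  H_2: rank ker ∂_2 − rank ∂_3 = (4 − 3) − 0 = 1, and there is no ∂_3, so H_2 ≅ Z.

As a check, the Euler characteristic is 4 − 6 + 4 = 2, which agrees with 1 − 0 + 1 = 2.

H_0 = Z,  H_1 = 0,  H_2 = Z.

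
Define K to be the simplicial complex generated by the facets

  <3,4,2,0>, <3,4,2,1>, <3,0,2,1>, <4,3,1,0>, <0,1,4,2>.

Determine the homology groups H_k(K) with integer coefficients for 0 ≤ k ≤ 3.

Fix the vertex order 0 < 1 < 2 < 3 < 4 and write every simplex with vertices in increasing order. Then dim K = 3 and the simplices of K are:

  0-simplices (5): [0], [1], [2], [3], [4]
  1-simplices (10): [0,1], [0,2], [0,3], [0,4], [1,2], [1,3], [1,4], [2,3], [2,4], [3,4]
  2-simplices (10): [0,1,2], [0,1,3], [0,1,4], [0,2,3], [0,2,4], [0,3,4], [1,2,3], [1,2,4], [1,3,4], [2,3,4]
  3-simplices (5): [0,1,2,3], [0,1,2,4], [0,1,3,4], [0,2,3,4], [1,2,3,4]

so the chain groups are C_0 ≅ Z^5, C_1 ≅ Z^10, C_2 ≅ Z^10, C_3 ≅ Z^5.

Boundary ∂_1: C_1 → C_0 sends each edge [p,q] (with p < q) to q − p.
The resulting 5×10 matrix has rank 4, and its Smith normal form has invariant factors (1,1,1,1).

Boundary ∂_2: C_2 → C_1 maps a triangle to the signed sum of its edges. For instance
  ∂[0,1,4] = [1,4] − [0,4] + [0,1],
  ∂[1,3,4] = [3,4] − [1,4] + [1,3].
This gives a 10×10 integer matrix of rank 6; reducing to Smith normal form yields diagonal entries (1,1,1,1,1,1).

Boundary ∂_3: C_3 → C_2 sends each 3-simplex σ to the alternating sum Σ_i (−1)^i (σ with its i-th vertex removed). For instance
  ∂[0,1,2,3] = [1,2,3] − [0,2,3] + [0,1,3] − [0,1,2],
  ∂[0,1,2,4] = [1,2,4] − [0,2,4] + [0,1,4] − [0,1,2].
The 10×5 boundary matrix has rank 4 and Smith normal form diag(1,1,1,1).

Computing H_k = (kernel of ∂_k) / (image of ∂_{k+1}):

  H_0: rank C_0 − rank ∂_1 = 5 − 4 = 1, and the invariant factors of ∂_1 are all 1, so H_0 = Z.
  H_1: rank ker ∂_1 − rank ∂_2 = (10 − 4) − 6 = 0, and the invariant factors of ∂_2 are all 1, so H_1 = 0.
  H_2: rank ker ∂_2 − rank ∂_3 = (10 − 6) − 4 = 0, and the invariant factors of ∂_3 are all 1, so H_2 = 0.
  H_3: rank ker ∂_3 − rank ∂_4 = (5 − 4) − 0 = 1, and there is no ∂_4, so H_3 = Z.

H_0 ≅ Z,  H_1 = 0,  H_2 = 0,  H_3 ≅ Z.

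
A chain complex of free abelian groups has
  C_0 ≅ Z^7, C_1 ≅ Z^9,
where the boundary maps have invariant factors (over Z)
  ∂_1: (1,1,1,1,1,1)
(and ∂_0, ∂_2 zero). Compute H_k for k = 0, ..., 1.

H_0: b_0 = 7 − 0 − 6 = 1; torsion from ∂_1 factors > 1: none. So H_0 ≅ Z.
H_1: b_1 = 9 − 6 − 0 = 3; torsion from ∂_2 factors > 1: none. So H_1 ≅ Z^3.

H_0 ≅ Z,  H_1 ≅ Z^3.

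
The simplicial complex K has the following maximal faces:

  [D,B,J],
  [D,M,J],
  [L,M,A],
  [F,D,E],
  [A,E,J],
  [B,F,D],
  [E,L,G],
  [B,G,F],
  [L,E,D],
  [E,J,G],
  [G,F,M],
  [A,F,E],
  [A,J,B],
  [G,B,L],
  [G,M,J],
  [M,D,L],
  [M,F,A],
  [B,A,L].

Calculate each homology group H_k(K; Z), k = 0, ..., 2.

H_0 = Z,  H_1 = Z^2,  H_2 = Z.

Take the total order A < B < D < E < F < G < J < L < M on the vertex set. Then K (dimension 2) consists of the simplices:

  0-simplices (9): A, B, D, E, F, G, J, L, M
  1-simplices (27): AB, AE, AF, AJ, AL, AM, BD, BF, BG, BJ, BL, DE, DF, DJ, DL, DM, EF, EG, EJ, EL, FG, FM, GJ, GL, GM, JM, LM
  2-simplices (18): ABJ, ABL, AEF, AEJ, AFM, ALM, BDF, BDJ, BFG, BGL, DEF, DEL, DJM, DLM, EGJ, EGL, FGM, GJM

giving chain groups C_0 ≅ Z^9, C_1 ≅ Z^27, C_2 ≅ Z^18.

∂_1: C_1 → C_0 is given by ∂[p,q] = [q] − [p]. For instance
  ∂AF = F − A.
The resulting 9×27 matrix has rank 8, and its Smith normal form has invariant factors (1,1,1,1,1,1,1,1).

The boundary map ∂_2: C_2 → C_1 sends each 2-simplex [p,q,r] to [q,r] − [p,r] + [p,q]. For instance
  ∂BDJ = DJ − BJ + BD,
  ∂BGL = GL − BL + BG.
As a 27×18 matrix over Z this has rank 17, with invariant factors (1,1,1,1,1,1,1,1,1,1,1,1,1,1,1,1,1).

From H_k ≅ ker(∂_k) / im(∂_{k+1}) we obtain:

  H_0: rank C_0 − rank ∂_1 = 9 − 8 = 1, and the invariant factors of ∂_1 are all 1, so H_0 ≅ Z.
  H_1: rank ker ∂_1 − rank ∂_2 = (27 − 8) − 17 = 2, and the invariant factors of ∂_2 are all 1, so H_1 ≅ Z^2.
  H_2: rank ker ∂_2 − rank ∂_3 = (18 − 17) − 0 = 1, and there is no ∂_3, so H_2 ≅ Z.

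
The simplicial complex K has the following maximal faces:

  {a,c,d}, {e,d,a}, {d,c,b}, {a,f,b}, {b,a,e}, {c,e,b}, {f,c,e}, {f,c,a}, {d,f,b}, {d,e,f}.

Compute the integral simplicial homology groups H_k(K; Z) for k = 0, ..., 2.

Take the total order a < b < c < d < e < f on the vertex set. Then K (dimension 2) consists of the simplices:

  0-simplices (6): a, b, c, d, e, f
  1-simplices (15): ab, ac, ad, ae, af, bc, bd, be, bf, cd, ce, cf, de, df, ef
  2-simplices (10): abe, abf, acd, acf, ade, bcd, bce, bdf, cef, def

Hence C_0 ≅ Z^6, C_1 ≅ Z^15, C_2 ≅ Z^10.

The boundary map ∂_1: C_1 → C_0 maps an edge to its endpoints' difference, ∂[p,q] = q − p. For instance
  ∂af = f − a.
As a 6×15 matrix over Z this has rank 5, with invariant factors (1,1,1,1,1).

Boundary ∂_2: C_2 → C_1 maps a triangle to the signed sum of its edges. For instance
  ∂abf = bf − af + ab,
  ∂bce = ce − be + bc.
The resulting 15×10 matrix has rank 10, and its Smith normal form has invariant factors (1,1,1,1,1,1,1,1,1,2).

From H_k ≅ ker(∂_k) / im(∂_{k+1}) we obtain:

  H_0: rank C_0 − rank ∂_1 = 6 − 5 = 1, and the invariant factors of ∂_1 are all 1, so H_0 = Z.
  H_1: rank ker ∂_1 − rank ∂_2 = (15 − 5) − 10 = 0, and ∂_2 has invariant factor 2 > 1, so H_1 = Z/2.
  H_2: rank ker ∂_2 − rank ∂_3 = (10 − 10) − 0 = 0, and there is no ∂_3, so H_2 = 0.

H_0 = Z,  H_1 = Z/2,  H_2 = 0.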